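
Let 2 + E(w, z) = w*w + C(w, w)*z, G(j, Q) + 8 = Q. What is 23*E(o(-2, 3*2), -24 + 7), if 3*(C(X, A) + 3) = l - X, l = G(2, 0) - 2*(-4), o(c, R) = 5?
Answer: 7061/3 ≈ 2353.7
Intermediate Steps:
G(j, Q) = -8 + Q
l = 0 (l = (-8 + 0) - 2*(-4) = -8 + 8 = 0)
C(X, A) = -3 - X/3 (C(X, A) = -3 + (0 - X)/3 = -3 + (-X)/3 = -3 - X/3)
E(w, z) = -2 + w² + z*(-3 - w/3) (E(w, z) = -2 + (w*w + (-3 - w/3)*z) = -2 + (w² + z*(-3 - w/3)) = -2 + w² + z*(-3 - w/3))
23*E(o(-2, 3*2), -24 + 7) = 23*(-2 + 5² - (-24 + 7)*(9 + 5)/3) = 23*(-2 + 25 - ⅓*(-17)*14) = 23*(-2 + 25 + 238/3) = 23*(307/3) = 7061/3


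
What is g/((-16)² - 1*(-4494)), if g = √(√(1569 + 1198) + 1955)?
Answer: √(1955 + √2767)/4750 ≈ 0.0094329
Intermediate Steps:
g = √(1955 + √2767) (g = √(√2767 + 1955) = √(1955 + √2767) ≈ 44.806)
g/((-16)² - 1*(-4494)) = √(1955 + √2767)/((-16)² - 1*(-4494)) = √(1955 + √2767)/(256 + 4494) = √(1955 + √2767)/4750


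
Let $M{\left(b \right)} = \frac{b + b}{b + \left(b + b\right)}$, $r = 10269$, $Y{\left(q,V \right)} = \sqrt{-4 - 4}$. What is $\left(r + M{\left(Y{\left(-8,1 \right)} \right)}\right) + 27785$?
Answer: $\frac{114164}{3} \approx 38055.0$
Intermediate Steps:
$Y{\left(q,V \right)} = 2 i \sqrt{2}$ ($Y{\left(q,V \right)} = \sqrt{-8} = 2 i \sqrt{2}$)
$M{\left(b \right)} = \frac{2}{3}$ ($M{\left(b \right)} = \frac{2 b}{b + 2 b} = \frac{2 b}{3 b} = 2 b \frac{1}{3 b} = \frac{2}{3}$)
$\left(r + M{\left(Y{\left(-8,1 \right)} \right)}\right) + 27785 = \left(10269 + \frac{2}{3}\right) + 27785 = \frac{30809}{3} + 27785 = \frac{114164}{3}$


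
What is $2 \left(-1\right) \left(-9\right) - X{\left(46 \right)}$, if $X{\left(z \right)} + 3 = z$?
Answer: $-25$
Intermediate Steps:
$X{\left(z \right)} = -3 + z$
$2 \left(-1\right) \left(-9\right) - X{\left(46 \right)} = 2 \left(-1\right) \left(-9\right) - \left(-3 + 46\right) = \left(-2\right) \left(-9\right) - 43 = 18 - 43 = -25$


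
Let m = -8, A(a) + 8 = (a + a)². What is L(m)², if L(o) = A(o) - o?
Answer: 65536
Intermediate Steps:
A(a) = -8 + 4*a² (A(a) = -8 + (a + a)² = -8 + (2*a)² = -8 + 4*a²)
L(o) = -8 - o + 4*o² (L(o) = (-8 + 4*o²) - o = -8 - o + 4*o²)
L(m)² = (-8 - 1*(-8) + 4*(-8)²)² = (-8 + 8 + 4*64)² = (-8 + 8 + 256)² = 256² = 65536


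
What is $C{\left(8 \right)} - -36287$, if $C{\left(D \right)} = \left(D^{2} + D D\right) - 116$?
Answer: $36299$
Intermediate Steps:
$C{\left(D \right)} = -116 + 2 D^{2}$ ($C{\left(D \right)} = \left(D^{2} + D^{2}\right) - 116 = 2 D^{2} - 116 = -116 + 2 D^{2}$)
$C{\left(8 \right)} - -36287 = \left(-116 + 2 \cdot 8^{2}\right) - -36287 = \left(-116 + 2 \cdot 64\right) + 36287 = \left(-116 + 128\right) + 36287 = 12 + 36287 = 36299$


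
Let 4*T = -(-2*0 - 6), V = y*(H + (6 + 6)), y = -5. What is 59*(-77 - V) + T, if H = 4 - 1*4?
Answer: -2003/2 ≈ -1001.5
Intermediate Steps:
H = 0 (H = 4 - 4 = 0)
V = -60 (V = -5*(0 + (6 + 6)) = -5*(0 + 12) = -5*12 = -60)
T = 3/2 (T = (-(-2*0 - 6))/4 = (-(0 - 6))/4 = (-1*(-6))/4 = (1/4)*6 = 3/2 ≈ 1.5000)
59*(-77 - V) + T = 59*(-77 - 1*(-60)) + 3/2 = 59*(-77 + 60) + 3/2 = 59*(-17) + 3/2 = -1003 + 3/2 = -2003/2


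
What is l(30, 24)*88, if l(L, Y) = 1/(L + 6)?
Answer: 22/9 ≈ 2.4444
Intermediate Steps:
l(L, Y) = 1/(6 + L)
l(30, 24)*88 = 88/(6 + 30) = 88/36 = (1/36)*88 = 22/9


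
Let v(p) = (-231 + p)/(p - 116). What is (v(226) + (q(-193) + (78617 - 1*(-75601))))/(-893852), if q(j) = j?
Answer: -3388549/19664744 ≈ -0.17232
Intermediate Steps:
v(p) = (-231 + p)/(-116 + p)
(v(226) + (q(-193) + (78617 - 1*(-75601))))/(-893852) = ((-231 + 226)/(-116 + 226) + (-193 + (78617 - 1*(-75601))))/(-893852) = (-5/110 + (-193 + (78617 + 75601)))*(-1/893852) = ((1/110)*(-5) + (-193 + 154218))*(-1/893852) = (-1/22 + 154025)*(-1/893852) = (3388549/22)*(-1/893852) = -3388549/19664744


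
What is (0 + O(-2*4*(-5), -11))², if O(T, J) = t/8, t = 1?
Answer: 1/64 ≈ 0.015625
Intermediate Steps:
O(T, J) = ⅛ (O(T, J) = 1/8 = 1*(⅛) = ⅛)
(0 + O(-2*4*(-5), -11))² = (0 + ⅛)² = (⅛)² = 1/64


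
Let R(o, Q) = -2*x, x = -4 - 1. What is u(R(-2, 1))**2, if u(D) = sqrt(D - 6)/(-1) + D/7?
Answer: 16/49 ≈ 0.32653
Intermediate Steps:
x = -5
R(o, Q) = 10 (R(o, Q) = -2*(-5) = 10)
u(D) = -sqrt(-6 + D) + D/7 (u(D) = sqrt(-6 + D)*(-1) + D*(1/7) = -sqrt(-6 + D) + D/7)
u(R(-2, 1))**2 = (-sqrt(-6 + 10) + (1/7)*10)**2 = (-sqrt(4) + 10/7)**2 = (-1*2 + 10/7)**2 = (-2 + 10/7)**2 = (-4/7)**2 = 16/49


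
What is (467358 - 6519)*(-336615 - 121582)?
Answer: -211155047283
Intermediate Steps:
(467358 - 6519)*(-336615 - 121582) = 460839*(-458197) = -211155047283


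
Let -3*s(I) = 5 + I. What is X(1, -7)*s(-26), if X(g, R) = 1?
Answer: 7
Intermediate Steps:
s(I) = -5/3 - I/3 (s(I) = -(5 + I)/3 = -5/3 - I/3)
X(1, -7)*s(-26) = 1*(-5/3 - ⅓*(-26)) = 1*(-5/3 + 26/3) = 1*7 = 7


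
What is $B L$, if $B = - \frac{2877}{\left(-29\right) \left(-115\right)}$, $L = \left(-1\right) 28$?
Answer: $\frac{80556}{3335} \approx 24.155$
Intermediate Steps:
$L = -28$
$B = - \frac{2877}{3335} \approx -0.86267$
$B L = \left(- \frac{2877}{3335}\right) \left(-28\right) = \frac{80556}{3335}$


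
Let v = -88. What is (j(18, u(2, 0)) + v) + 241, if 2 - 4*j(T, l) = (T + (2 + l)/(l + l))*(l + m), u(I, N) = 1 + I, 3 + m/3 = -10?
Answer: 323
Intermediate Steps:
m = -39 (m = -9 + 3*(-10) = -9 - 30 = -39)
j(T, l) = ½ - (-39 + l)*(T + (2 + l)/(2*l))/4 (j(T, l) = ½ - (T + (2 + l)/(l + l))*(l - 39)/4 = ½ - (T + (2 + l)/((2*l)))*(-39 + l)/4 = ½ - (T + (2 + l)*(1/(2*l)))*(-39 + l)/4 = ½ - (T + (2 + l)/(2*l))*(-39 + l)/4 = ½ - (-39 + l)*(T + (2 + l)/(2*l))/4)
(j(18, u(2, 0)) + v) + 241 = ((78 - (1 + 2)*(-41 + (1 + 2) - 78*18 + 2*18*(1 + 2)))/(8*(1 + 2)) - 88) + 241 = ((⅛)*(78 - 1*3*(-41 + 3 - 1404 + 2*18*3))/3 - 88) + 241 = ((⅛)*(⅓)*(78 - 1*3*(-41 + 3 - 1404 + 108)) - 88) + 241 = ((⅛)*(⅓)*(78 - 1*3*(-1334)) - 88) + 241 = ((⅛)*(⅓)*(78 + 4002) - 88) + 241 = ((⅛)*(⅓)*4080 - 88) + 241 = (170 - 88) + 241 = 82 + 241 = 323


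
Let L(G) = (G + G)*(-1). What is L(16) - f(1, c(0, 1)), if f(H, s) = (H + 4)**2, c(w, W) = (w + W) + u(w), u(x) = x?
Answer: -57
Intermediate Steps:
L(G) = -2*G (L(G) = (2*G)*(-1) = -2*G)
c(w, W) = W + 2*w (c(w, W) = (w + W) + w = (W + w) + w = W + 2*w)
f(H, s) = (4 + H)**2
L(16) - f(1, c(0, 1)) = -2*16 - (4 + 1)**2 = -32 - 1*5**2 = -32 - 1*25 = -32 - 25 = -57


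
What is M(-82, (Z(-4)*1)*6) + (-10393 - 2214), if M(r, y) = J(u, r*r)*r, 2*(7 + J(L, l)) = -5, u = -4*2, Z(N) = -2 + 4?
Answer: -11828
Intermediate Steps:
Z(N) = 2
u = -8
J(L, l) = -19/2 (J(L, l) = -7 + (½)*(-5) = -7 - 5/2 = -19/2)
M(r, y) = -19*r/2
M(-82, (Z(-4)*1)*6) + (-10393 - 2214) = -19/2*(-82) + (-10393 - 2214) = 779 - 12607 = -11828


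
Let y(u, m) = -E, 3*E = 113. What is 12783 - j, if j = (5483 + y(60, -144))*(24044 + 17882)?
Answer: -684864787/3 ≈ -2.2829e+8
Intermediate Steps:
E = 113/3 (E = (⅓)*113 = 113/3 ≈ 37.667)
y(u, m) = -113/3 (y(u, m) = -1*113/3 = -113/3)
j = 684903136/3 (j = (5483 - 113/3)*(24044 + 17882) = (16336/3)*41926 = 684903136/3 ≈ 2.2830e+8)
12783 - j = 12783 - 1*684903136/3 = 12783 - 684903136/3 = -684864787/3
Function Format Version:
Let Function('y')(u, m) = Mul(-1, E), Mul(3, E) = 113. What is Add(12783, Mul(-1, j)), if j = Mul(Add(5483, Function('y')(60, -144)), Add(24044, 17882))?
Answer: Rational(-684864787, 3) ≈ -2.2829e+8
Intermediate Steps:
E = Rational(113, 3) (E = Mul(Rational(1, 3), 113) = Rational(113, 3) ≈ 37.667)
Function('y')(u, m) = Rational(-113, 3) (Function('y')(u, m) = Mul(-1, Rational(113, 3)) = Rational(-113, 3))
j = Rational(684903136, 3) (j = Mul(Add(5483, Rational(-113, 3)), Add(24044, 17882)) = Mul(Rational(16336, 3), 41926) = Rational(684903136, 3) ≈ 2.2830e+8)
Add(12783, Mul(-1, j)) = Add(12783, Mul(-1, Rational(684903136, 3))) = Add(12783, Rational(-684903136, 3)) = Rational(-684864787, 3)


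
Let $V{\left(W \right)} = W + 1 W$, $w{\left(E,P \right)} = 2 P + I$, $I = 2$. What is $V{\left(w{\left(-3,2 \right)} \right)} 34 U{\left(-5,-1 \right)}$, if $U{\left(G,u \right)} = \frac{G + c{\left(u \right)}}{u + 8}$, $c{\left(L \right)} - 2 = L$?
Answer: $- \frac{1632}{7} \approx -233.14$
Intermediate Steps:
$c{\left(L \right)} = 2 + L$
$w{\left(E,P \right)} = 2 + 2 P$ ($w{\left(E,P \right)} = 2 P + 2 = 2 + 2 P$)
$V{\left(W \right)} = 2 W$ ($V{\left(W \right)} = W + W = 2 W$)
$U{\left(G,u \right)} = \frac{2 + G + u}{8 + u}$ ($U{\left(G,u \right)} = \frac{G + \left(2 + u\right)}{u + 8} = \frac{2 + G + u}{8 + u}$)
$V{\left(w{\left(-3,2 \right)} \right)} 34 U{\left(-5,-1 \right)} = 2 \left(2 + 2 \cdot 2\right) 34 \frac{2 - 5 - 1}{8 - 1} = 2 \left(2 + 4\right) 34 \cdot \frac{1}{7} \left(-4\right) = 2 \cdot 6 \cdot 34 \cdot \frac{1}{7} \left(-4\right) = 12 \cdot 34 \left(- \frac{4}{7}\right) = 408 \left(- \frac{4}{7}\right) = - \frac{1632}{7}$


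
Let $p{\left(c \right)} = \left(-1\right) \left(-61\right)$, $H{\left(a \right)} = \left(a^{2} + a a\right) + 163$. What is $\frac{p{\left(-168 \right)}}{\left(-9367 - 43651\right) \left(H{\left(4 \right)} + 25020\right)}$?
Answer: $- \frac{61}{1336848870} \approx -4.563 \cdot 10^{-8}$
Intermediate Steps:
$H{\left(a \right)} = 163 + 2 a^{2}$ ($H{\left(a \right)} = \left(a^{2} + a^{2}\right) + 163 = 2 a^{2} + 163 = 163 + 2 a^{2}$)
$p{\left(c \right)} = 61$
$\frac{p{\left(-168 \right)}}{\left(-9367 - 43651\right) \left(H{\left(4 \right)} + 25020\right)} = \frac{61}{\left(-9367 - 43651\right) \left(\left(163 + 2 \cdot 4^{2}\right) + 25020\right)} = \frac{61}{\left(-53018\right) \left(\left(163 + 2 \cdot 16\right) + 25020\right)} = \frac{61}{\left(-53018\right) \left(\left(163 + 32\right) + 25020\right)} = \frac{61}{\left(-53018\right) \left(195 + 25020\right)} = \frac{61}{\left(-53018\right) 25215} = \frac{61}{-1336848870} = 61 \left(- \frac{1}{1336848870}\right) = - \frac{61}{1336848870}$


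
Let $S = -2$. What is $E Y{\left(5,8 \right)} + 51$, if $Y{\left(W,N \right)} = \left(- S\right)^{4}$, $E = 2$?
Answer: $83$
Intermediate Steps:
$Y{\left(W,N \right)} = 16$ ($Y{\left(W,N \right)} = \left(\left(-1\right) \left(-2\right)\right)^{4} = 2^{4} = 16$)
$E Y{\left(5,8 \right)} + 51 = 2 \cdot 16 + 51 = 32 + 51 = 83$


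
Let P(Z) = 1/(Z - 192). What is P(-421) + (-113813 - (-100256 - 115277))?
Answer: 62354359/613 ≈ 1.0172e+5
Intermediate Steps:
P(Z) = 1/(-192 + Z)
P(-421) + (-113813 - (-100256 - 115277)) = 1/(-192 - 421) + (-113813 - (-100256 - 115277)) = 1/(-613) + (-113813 - 1*(-215533)) = -1/613 + (-113813 + 215533) = -1/613 + 101720 = 62354359/613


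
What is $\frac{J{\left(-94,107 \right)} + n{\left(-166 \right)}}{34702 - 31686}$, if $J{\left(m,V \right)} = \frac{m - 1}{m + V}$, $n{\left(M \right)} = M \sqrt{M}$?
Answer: $- \frac{95}{39208} - \frac{83 i \sqrt{166}}{1508} \approx -0.002423 - 0.70914 i$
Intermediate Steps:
$n{\left(M \right)} = M^{\frac{3}{2}}$
$J{\left(m,V \right)} = \frac{-1 + m}{V + m}$
$\frac{J{\left(-94,107 \right)} + n{\left(-166 \right)}}{34702 - 31686} = \frac{\frac{-1 - 94}{107 - 94} + \left(-166\right)^{\frac{3}{2}}}{34702 - 31686} = \frac{\frac{1}{13} \left(-95\right) - 166 i \sqrt{166}}{3016} = \left(\frac{1}{13} \left(-95\right) - 166 i \sqrt{166}\right) \frac{1}{3016} = \left(- \frac{95}{13} - 166 i \sqrt{166}\right) \frac{1}{3016} = - \frac{95}{39208} - \frac{83 i \sqrt{166}}{1508}$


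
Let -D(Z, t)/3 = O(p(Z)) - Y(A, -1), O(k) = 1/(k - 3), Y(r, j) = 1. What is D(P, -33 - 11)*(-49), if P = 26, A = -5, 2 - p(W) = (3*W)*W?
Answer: -298410/2029 ≈ -147.07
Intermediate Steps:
p(W) = 2 - 3*W² (p(W) = 2 - 3*W*W = 2 - 3*W²)
O(k) = 1/(-3 + k)
D(Z, t) = 3 - 3/(-1 - 3*Z²) (D(Z, t) = -3*(1/(-3 + (2 - 3*Z²)) - 1*1) = -3*(1/(-1 - 3*Z²) - 1) = -3*(-1 + 1/(-1 - 3*Z²)) = 3 - 3/(-1 - 3*Z²))
D(P, -33 - 11)*(-49) = (3*(2 + 3*26²)/(1 + 3*26²))*(-49) = (3*(2 + 3*676)/(1 + 3*676))*(-49) = (3*(2 + 2028)/(1 + 2028))*(-49) = (3*2030/2029)*(-49) = (3*(1/2029)*2030)*(-49) = (6090/2029)*(-49) = -298410/2029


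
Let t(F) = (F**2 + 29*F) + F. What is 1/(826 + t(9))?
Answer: 1/1177 ≈ 0.00084962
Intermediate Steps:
t(F) = F**2 + 30*F
1/(826 + t(9)) = 1/(826 + 9*(30 + 9)) = 1/(826 + 9*39) = 1/(826 + 351) = 1/1177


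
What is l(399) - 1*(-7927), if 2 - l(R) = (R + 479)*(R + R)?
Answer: -692715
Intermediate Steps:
l(R) = 2 - 2*R*(479 + R) (l(R) = 2 - (R + 479)*(R + R) = 2 - (479 + R)*2*R = 2 - 2*R*(479 + R))
l(399) - 1*(-7927) = (2 - 958*399 - 2*399²) - 1*(-7927) = (2 - 382242 - 2*159201) + 7927 = (2 - 382242 - 318402) + 7927 = -700642 + 7927 = -692715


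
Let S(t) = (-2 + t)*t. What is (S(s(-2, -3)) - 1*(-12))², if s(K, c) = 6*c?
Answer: 138384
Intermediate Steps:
S(t) = t*(-2 + t)
(S(s(-2, -3)) - 1*(-12))² = ((6*(-3))*(-2 + 6*(-3)) - 1*(-12))² = (-18*(-2 - 18) + 12)² = (-18*(-20) + 12)² = (360 + 12)² = 372² = 138384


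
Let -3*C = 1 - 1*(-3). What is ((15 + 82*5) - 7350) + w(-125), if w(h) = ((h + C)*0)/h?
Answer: -6925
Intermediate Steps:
C = -4/3 (C = -(1 - 1*(-3))/3 = -(1 + 3)/3 = -1/3*4 = -4/3 ≈ -1.3333)
w(h) = 0 (w(h) = ((h - 4/3)*0)/h = ((-4/3 + h)*0)/h = 0/h = 0)
((15 + 82*5) - 7350) + w(-125) = ((15 + 82*5) - 7350) + 0 = ((15 + 410) - 7350) + 0 = (425 - 7350) + 0 = -6925 + 0 = -6925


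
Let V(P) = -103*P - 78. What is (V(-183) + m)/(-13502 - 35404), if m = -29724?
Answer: 1217/5434 ≈ 0.22396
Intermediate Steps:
V(P) = -78 - 103*P
(V(-183) + m)/(-13502 - 35404) = ((-78 - 103*(-183)) - 29724)/(-13502 - 35404) = ((-78 + 18849) - 29724)/(-48906) = (18771 - 29724)*(-1/48906) = -10953*(-1/48906) = 1217/5434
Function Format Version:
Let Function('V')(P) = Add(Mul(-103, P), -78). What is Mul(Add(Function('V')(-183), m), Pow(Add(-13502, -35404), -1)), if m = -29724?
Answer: Rational(1217, 5434) ≈ 0.22396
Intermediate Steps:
Function('V')(P) = Add(-78, Mul(-103, P))
Mul(Add(Function('V')(-183), m), Pow(Add(-13502, -35404), -1)) = Mul(Add(Add(-78, Mul(-103, -183)), -29724), Pow(Add(-13502, -35404), -1)) = Mul(Add(Add(-78, 18849), -29724), Pow(-48906, -1)) = Mul(Add(18771, -29724), Rational(-1, 48906)) = Mul(-10953, Rational(-1, 48906)) = Rational(1217, 5434)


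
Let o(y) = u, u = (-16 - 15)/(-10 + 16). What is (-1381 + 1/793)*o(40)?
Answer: 5658182/793 ≈ 7135.2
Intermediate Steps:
u = -31/6 ≈ -5.1667
o(y) = -31/6
(-1381 + 1/793)*o(40) = (-1381 + 1/793)*(-31/6) = -1095132/793*(-31/6) = 5658182/793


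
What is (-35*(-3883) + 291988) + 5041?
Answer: 432934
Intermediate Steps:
(-35*(-3883) + 291988) + 5041 = (135905 + 291988) + 5041 = 427893 + 5041 = 432934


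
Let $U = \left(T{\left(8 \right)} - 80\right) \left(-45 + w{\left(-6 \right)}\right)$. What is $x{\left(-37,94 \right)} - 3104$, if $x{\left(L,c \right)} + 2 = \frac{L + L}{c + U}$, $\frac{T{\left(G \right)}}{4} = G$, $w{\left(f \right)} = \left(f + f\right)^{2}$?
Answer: $- \frac{7233837}{2329} \approx -3106.0$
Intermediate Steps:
$w{\left(f \right)} = 4 f^{2}$ ($w{\left(f \right)} = \left(2 f\right)^{2} = 4 f^{2}$)
$T{\left(G \right)} = 4 G$
$U = -4752$ ($U = \left(4 \cdot 8 - 80\right) \left(-45 + 4 \left(-6\right)^{2}\right) = \left(32 - 80\right) \left(-45 + 4 \cdot 36\right) = - 48 \left(-45 + 144\right) = \left(-48\right) 99 = -4752$)
$x{\left(L,c \right)} = -2 + \frac{2 L}{-4752 + c}$ ($x{\left(L,c \right)} = -2 + \frac{L + L}{c - 4752} = -2 + \frac{2 L}{-4752 + c}$)
$x{\left(-37,94 \right)} - 3104 = \frac{2 \left(4752 - 37 - 94\right)}{-4752 + 94} - 3104 = \frac{2 \left(4752 - 37 - 94\right)}{-4658} - 3104 = 2 \left(- \frac{1}{4658}\right) 4621 - 3104 = - \frac{4621}{2329} - 3104 = - \frac{7233837}{2329}$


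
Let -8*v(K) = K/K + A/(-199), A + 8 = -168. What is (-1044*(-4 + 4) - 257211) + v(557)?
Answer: -409480287/1592 ≈ -2.5721e+5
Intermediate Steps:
A = -176 (A = -8 - 168 = -176)
v(K) = -375/1592 (v(K) = -(K/K - 176/(-199))/8 = -(1 - 176*(-1/199))/8 = -(1 + 176/199)/8 = -⅛*375/199 = -375/1592)
(-1044*(-4 + 4) - 257211) + v(557) = (-1044*(-4 + 4) - 257211) - 375/1592 = (-1044*0 - 257211) - 375/1592 = (0 - 257211) - 375/1592 = -257211 - 375/1592 = -409480287/1592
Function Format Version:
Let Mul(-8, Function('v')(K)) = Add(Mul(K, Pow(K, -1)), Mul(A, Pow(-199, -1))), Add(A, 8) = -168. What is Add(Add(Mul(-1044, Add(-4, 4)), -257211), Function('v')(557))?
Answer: Rational(-409480287, 1592) ≈ -2.5721e+5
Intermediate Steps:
A = -176 (A = Add(-8, -168) = -176)
Function('v')(K) = Rational(-375, 1592) (Function('v')(K) = Mul(Rational(-1, 8), Add(Mul(K, Pow(K, -1)), Mul(-176, Pow(-199, -1)))) = Mul(Rational(-1, 8), Add(1, Mul(-176, Rational(-1, 199)))) = Mul(Rational(-1, 8), Add(1, Rational(176, 199))) = Mul(Rational(-1, 8), Rational(375, 199)) = Rational(-375, 1592))
Add(Add(Mul(-1044, Add(-4, 4)), -257211), Function('v')(557)) = Add(Add(Mul(-1044, Add(-4, 4)), -257211), Rational(-375, 1592)) = Add(Add(Mul(-1044, 0), -257211), Rational(-375, 1592)) = Add(Add(0, -257211), Rational(-375, 1592)) = Add(-257211, Rational(-375, 1592)) = Rational(-409480287, 1592)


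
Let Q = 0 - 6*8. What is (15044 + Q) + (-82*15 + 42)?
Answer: 13808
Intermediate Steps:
Q = -48 (Q = 0 - 48 = -48)
(15044 + Q) + (-82*15 + 42) = (15044 - 48) + (-82*15 + 42) = 14996 + (-1230 + 42) = 14996 - 1188 = 13808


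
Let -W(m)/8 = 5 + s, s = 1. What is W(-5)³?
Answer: -110592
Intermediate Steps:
W(m) = -48 (W(m) = -8*(5 + 1) = -8*6 = -48)
W(-5)³ = (-48)³ = -110592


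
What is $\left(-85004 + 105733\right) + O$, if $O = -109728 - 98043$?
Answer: $-187042$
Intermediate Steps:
$O = -207771$ ($O = -109728 - 98043 = -207771$)
$\left(-85004 + 105733\right) + O = \left(-85004 + 105733\right) - 207771 = 20729 - 207771 = -187042$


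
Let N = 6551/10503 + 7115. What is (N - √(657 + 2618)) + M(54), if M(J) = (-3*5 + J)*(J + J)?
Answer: 118974032/10503 - 5*√131 ≈ 11270.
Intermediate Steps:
N = 74735396/10503 (N = 6551*(1/10503) + 7115 = 6551/10503 + 7115 = 74735396/10503 ≈ 7115.6)
M(J) = 2*J*(-15 + J) (M(J) = (-15 + J)*(2*J) = 2*J*(-15 + J))
(N - √(657 + 2618)) + M(54) = (74735396/10503 - √(657 + 2618)) + 2*54*(-15 + 54) = (74735396/10503 - √3275) + 2*54*39 = (74735396/10503 - 5*√131) + 4212 = 118974032/10503 - 5*√131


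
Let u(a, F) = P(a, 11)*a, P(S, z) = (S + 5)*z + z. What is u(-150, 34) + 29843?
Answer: 267443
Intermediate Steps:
P(S, z) = z + z*(5 + S) (P(S, z) = (5 + S)*z + z = z*(5 + S) + z = z + z*(5 + S))
u(a, F) = a*(66 + 11*a) (u(a, F) = (11*(6 + a))*a = (66 + 11*a)*a = a*(66 + 11*a))
u(-150, 34) + 29843 = 11*(-150)*(6 - 150) + 29843 = 11*(-150)*(-144) + 29843 = 237600 + 29843 = 267443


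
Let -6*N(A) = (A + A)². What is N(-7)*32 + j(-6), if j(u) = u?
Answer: -3154/3 ≈ -1051.3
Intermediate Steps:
N(A) = -2*A²/3 (N(A) = -(A + A)²/6 = -4*A²/6 = -2*A²/3)
N(-7)*32 + j(-6) = -⅔*(-7)²*32 - 6 = -⅔*49*32 - 6 = -98/3*32 - 6 = -3136/3 - 6 = -3154/3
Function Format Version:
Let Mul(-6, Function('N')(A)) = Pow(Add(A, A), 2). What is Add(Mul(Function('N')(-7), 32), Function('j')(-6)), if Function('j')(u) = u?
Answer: Rational(-3154, 3) ≈ -1051.3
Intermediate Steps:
Function('N')(A) = Mul(Rational(-2, 3), Pow(A, 2)) (Function('N')(A) = Mul(Rational(-1, 6), Pow(Add(A, A), 2)) = Mul(Rational(-1, 6), Pow(Mul(2, A), 2)) = Mul(Rational(-1, 6), Mul(4, Pow(A, 2))) = Mul(Rational(-2, 3), Pow(A, 2)))
Add(Mul(Function('N')(-7), 32), Function('j')(-6)) = Add(Mul(Mul(Rational(-2, 3), Pow(-7, 2)), 32), -6) = Add(Mul(Mul(Rational(-2, 3), 49), 32), -6) = Add(Mul(Rational(-98, 3), 32), -6) = Add(Rational(-3136, 3), -6) = Rational(-3154, 3)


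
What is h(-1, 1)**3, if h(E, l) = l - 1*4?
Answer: -27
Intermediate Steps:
h(E, l) = -4 + l (h(E, l) = l - 4 = -4 + l)
h(-1, 1)**3 = (-4 + 1)**3 = (-3)**3 = -27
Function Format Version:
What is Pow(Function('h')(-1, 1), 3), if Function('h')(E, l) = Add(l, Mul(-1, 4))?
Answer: -27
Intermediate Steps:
Function('h')(E, l) = Add(-4, l) (Function('h')(E, l) = Add(l, -4) = Add(-4, l))
Pow(Function('h')(-1, 1), 3) = Pow(Add(-4, 1), 3) = Pow(-3, 3) = -27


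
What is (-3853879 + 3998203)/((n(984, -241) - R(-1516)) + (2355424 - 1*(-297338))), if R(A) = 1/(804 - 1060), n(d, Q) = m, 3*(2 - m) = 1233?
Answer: 12315648/226334123 ≈ 0.054414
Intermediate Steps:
m = -409 (m = 2 - 1/3*1233 = 2 - 411 = -409)
n(d, Q) = -409
R(A) = -1/256 (R(A) = 1/(-256) = -1/256)
(-3853879 + 3998203)/((n(984, -241) - R(-1516)) + (2355424 - 1*(-297338))) = (-3853879 + 3998203)/((-409 - 1*(-1/256)) + (2355424 - 1*(-297338))) = 144324/((-409 + 1/256) + (2355424 + 297338)) = 144324/(-104703/256 + 2652762) = 144324/(679002369/256) = 144324*(256/679002369) = 12315648/226334123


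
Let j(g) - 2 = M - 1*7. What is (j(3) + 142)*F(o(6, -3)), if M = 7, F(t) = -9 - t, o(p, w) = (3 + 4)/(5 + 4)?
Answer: -1408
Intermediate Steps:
o(p, w) = 7/9
j(g) = 2 (j(g) = 2 + (7 - 1*7) = 2 + (7 - 7) = 2 + 0 = 2)
(j(3) + 142)*F(o(6, -3)) = (2 + 142)*(-9 - 1*7/9) = 144*(-9 - 7/9) = 144*(-88/9) = -1408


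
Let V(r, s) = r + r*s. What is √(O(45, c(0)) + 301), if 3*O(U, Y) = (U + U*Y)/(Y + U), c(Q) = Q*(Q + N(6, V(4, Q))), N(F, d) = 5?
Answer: 2*√678/3 ≈ 17.359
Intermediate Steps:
c(Q) = Q*(5 + Q) (c(Q) = Q*(Q + 5) = Q*(5 + Q))
O(U, Y) = (U + U*Y)/(3*(U + Y)) (O(U, Y) = ((U + U*Y)/(Y + U))/3 = ((U + U*Y)/(U + Y))/3 = (U + U*Y)/(3*(U + Y)))
√(O(45, c(0)) + 301) = √((⅓)*45*(1 + 0*(5 + 0))/(45 + 0*(5 + 0)) + 301) = √((⅓)*45*(1 + 0*5)/(45 + 0*5) + 301) = √((⅓)*45*(1 + 0)/(45 + 0) + 301) = √((⅓)*45*1/45 + 301) = √((⅓)*45*(1/45)*1 + 301) = √(⅓ + 301) = √(904/3) = 2*√678/3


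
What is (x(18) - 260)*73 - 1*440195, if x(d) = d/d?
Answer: -459102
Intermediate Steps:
x(d) = 1
(x(18) - 260)*73 - 1*440195 = (1 - 260)*73 - 1*440195 = -259*73 - 440195 = -18907 - 440195 = -459102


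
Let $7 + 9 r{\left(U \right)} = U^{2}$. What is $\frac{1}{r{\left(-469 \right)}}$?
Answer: $\frac{3}{73318} \approx 4.0918 \cdot 10^{-5}$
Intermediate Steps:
$r{\left(U \right)} = - \frac{7}{9} + \frac{U^{2}}{9}$
$\frac{1}{r{\left(-469 \right)}} = \frac{1}{- \frac{7}{9} + \frac{\left(-469\right)^{2}}{9}} = \frac{1}{- \frac{7}{9} + \frac{1}{9} \cdot 219961} = \frac{1}{- \frac{7}{9} + \frac{219961}{9}} = \frac{1}{\frac{73318}{3}} = \frac{3}{73318}$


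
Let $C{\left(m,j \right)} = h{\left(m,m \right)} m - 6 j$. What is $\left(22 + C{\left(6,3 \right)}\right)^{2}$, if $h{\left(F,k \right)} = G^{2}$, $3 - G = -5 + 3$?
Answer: $23716$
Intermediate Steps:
$G = 5$ ($G = 3 - \left(-5 + 3\right) = 3 - -2 = 3 + 2 = 5$)
$h{\left(F,k \right)} = 25$ ($h{\left(F,k \right)} = 5^{2} = 25$)
$C{\left(m,j \right)} = - 6 j + 25 m$ ($C{\left(m,j \right)} = 25 m - 6 j = - 6 j + 25 m$)
$\left(22 + C{\left(6,3 \right)}\right)^{2} = \left(22 + \left(\left(-6\right) 3 + 25 \cdot 6\right)\right)^{2} = \left(22 + \left(-18 + 150\right)\right)^{2} = \left(22 + 132\right)^{2} = 154^{2} = 23716$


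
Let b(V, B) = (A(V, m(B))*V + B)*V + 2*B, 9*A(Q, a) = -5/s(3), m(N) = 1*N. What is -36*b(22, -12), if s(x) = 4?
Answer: 12788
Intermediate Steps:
m(N) = N
A(Q, a) = -5/36 (A(Q, a) = (-5/4)/9 = (-5*¼)/9 = (⅑)*(-5/4) = -5/36)
b(V, B) = 2*B + V*(B - 5*V/36) (b(V, B) = (-5*V/36 + B)*V + 2*B = (B - 5*V/36)*V + 2*B = V*(B - 5*V/36) + 2*B = 2*B + V*(B - 5*V/36))
-36*b(22, -12) = -36*(2*(-12) - 5/36*22² - 12*22) = -36*(-24 - 5/36*484 - 264) = -36*(-24 - 605/9 - 264) = -36*(-3197/9) = 12788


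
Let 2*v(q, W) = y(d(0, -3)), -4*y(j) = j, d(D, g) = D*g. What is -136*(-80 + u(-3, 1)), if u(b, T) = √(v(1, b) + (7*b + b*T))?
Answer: 10880 - 272*I*√6 ≈ 10880.0 - 666.26*I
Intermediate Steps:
y(j) = -j/4
v(q, W) = 0 (v(q, W) = (-0*(-3))/2 = (-¼*0)/2 = (½)*0 = 0)
u(b, T) = √(7*b + T*b) (u(b, T) = √(0 + (7*b + b*T)) = √(0 + (7*b + T*b)) = √(7*b + T*b))
-136*(-80 + u(-3, 1)) = -136*(-80 + √(-3*(7 + 1))) = -136*(-80 + √(-3*8)) = -136*(-80 + √(-24)) = -136*(-80 + 2*I*√6) = 10880 - 272*I*√6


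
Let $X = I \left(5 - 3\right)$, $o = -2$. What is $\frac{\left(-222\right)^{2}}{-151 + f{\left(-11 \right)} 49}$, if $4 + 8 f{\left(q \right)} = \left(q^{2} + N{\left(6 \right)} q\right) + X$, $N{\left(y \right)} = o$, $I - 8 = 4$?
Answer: $\frac{394272}{6779} \approx 58.161$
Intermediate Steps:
$I = 12$ ($I = 8 + 4 = 12$)
$N{\left(y \right)} = -2$
$X = 24$ ($X = 12 \left(5 - 3\right) = 12 \cdot 2 = 24$)
$f{\left(q \right)} = \frac{5}{2} - \frac{q}{4} + \frac{q^{2}}{8}$ ($f{\left(q \right)} = - \frac{1}{2} + \frac{\left(q^{2} - 2 q\right) + 24}{8} = - \frac{1}{2} + \frac{24 + q^{2} - 2 q}{8} = - \frac{1}{2} + \left(3 - \frac{q}{4} + \frac{q^{2}}{8}\right) = \frac{5}{2} - \frac{q}{4} + \frac{q^{2}}{8}$)
$\frac{\left(-222\right)^{2}}{-151 + f{\left(-11 \right)} 49} = \frac{\left(-222\right)^{2}}{-151 + \left(\frac{5}{2} - - \frac{11}{4} + \frac{\left(-11\right)^{2}}{8}\right) 49} = \frac{49284}{-151 + \left(\frac{5}{2} + \frac{11}{4} + \frac{1}{8} \cdot 121\right) 49} = \frac{49284}{-151 + \left(\frac{5}{2} + \frac{11}{4} + \frac{121}{8}\right) 49} = \frac{49284}{-151 + \frac{163}{8} \cdot 49} = \frac{49284}{-151 + \frac{7987}{8}} = \frac{49284}{\frac{6779}{8}} = 49284 \cdot \frac{8}{6779} = \frac{394272}{6779}$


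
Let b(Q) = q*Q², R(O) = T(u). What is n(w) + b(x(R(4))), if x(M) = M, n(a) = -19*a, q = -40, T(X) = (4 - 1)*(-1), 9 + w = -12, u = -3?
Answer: 39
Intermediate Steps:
w = -21 (w = -9 - 12 = -21)
T(X) = -3 (T(X) = 3*(-1) = -3)
R(O) = -3
b(Q) = -40*Q²
n(w) + b(x(R(4))) = -19*(-21) - 40*(-3)² = 399 - 40*9 = 399 - 360 = 39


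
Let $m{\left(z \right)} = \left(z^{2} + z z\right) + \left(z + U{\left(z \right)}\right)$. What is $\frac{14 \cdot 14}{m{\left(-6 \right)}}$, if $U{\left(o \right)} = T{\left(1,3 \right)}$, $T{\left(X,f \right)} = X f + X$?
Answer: $\frac{14}{5} \approx 2.8$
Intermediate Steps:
$T{\left(X,f \right)} = X + X f$
$U{\left(o \right)} = 4$ ($U{\left(o \right)} = 1 \left(1 + 3\right) = 1 \cdot 4 = 4$)
$m{\left(z \right)} = 4 + z + 2 z^{2}$ ($m{\left(z \right)} = \left(z^{2} + z z\right) + \left(z + 4\right) = \left(z^{2} + z^{2}\right) + \left(4 + z\right) = 2 z^{2} + \left(4 + z\right) = 4 + z + 2 z^{2}$)
$\frac{14 \cdot 14}{m{\left(-6 \right)}} = \frac{14 \cdot 14}{4 - 6 + 2 \left(-6\right)^{2}} = \frac{196}{4 - 6 + 2 \cdot 36} = \frac{196}{4 - 6 + 72} = \frac{196}{70} = 196 \cdot \frac{1}{70} = \frac{14}{5}$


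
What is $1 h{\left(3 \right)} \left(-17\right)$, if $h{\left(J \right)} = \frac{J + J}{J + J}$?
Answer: $-17$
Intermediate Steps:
$h{\left(J \right)} = 1$ ($h{\left(J \right)} = \frac{2 J}{2 J} = 2 J \frac{1}{2 J} = 1$)
$1 h{\left(3 \right)} \left(-17\right) = 1 \cdot 1 \left(-17\right) = 1 \left(-17\right) = -17$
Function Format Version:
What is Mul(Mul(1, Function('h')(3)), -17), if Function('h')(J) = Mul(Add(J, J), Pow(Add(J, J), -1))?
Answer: -17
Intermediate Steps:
Function('h')(J) = 1 (Function('h')(J) = Mul(Mul(2, J), Pow(Mul(2, J), -1)) = Mul(Mul(2, J), Mul(Rational(1, 2), Pow(J, -1))) = 1)
Mul(Mul(1, Function('h')(3)), -17) = Mul(Mul(1, 1), -17) = Mul(1, -17) = -17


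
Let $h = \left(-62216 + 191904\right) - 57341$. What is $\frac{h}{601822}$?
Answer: $\frac{72347}{601822} \approx 0.12021$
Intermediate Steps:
$h = 72347$ ($h = 129688 - 57341 = 72347$)
$\frac{h}{601822} = \frac{72347}{601822}$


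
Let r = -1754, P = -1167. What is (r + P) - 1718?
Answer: -4639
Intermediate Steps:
(r + P) - 1718 = (-1754 - 1167) - 1718 = -2921 - 1718 = -4639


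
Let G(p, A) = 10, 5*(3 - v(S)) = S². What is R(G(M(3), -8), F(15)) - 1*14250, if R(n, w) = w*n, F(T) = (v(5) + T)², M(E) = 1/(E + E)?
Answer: -12560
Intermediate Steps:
v(S) = 3 - S²/5
M(E) = 1/(2*E)
F(T) = (-2 + T)² (F(T) = ((3 - ⅕*5²) + T)² = ((3 - ⅕*25) + T)² = ((3 - 5) + T)² = (-2 + T)²)
R(n, w) = n*w
R(G(M(3), -8), F(15)) - 1*14250 = 10*(-2 + 15)² - 1*14250 = 10*13² - 14250 = 10*169 - 14250 = 1690 - 14250 = -12560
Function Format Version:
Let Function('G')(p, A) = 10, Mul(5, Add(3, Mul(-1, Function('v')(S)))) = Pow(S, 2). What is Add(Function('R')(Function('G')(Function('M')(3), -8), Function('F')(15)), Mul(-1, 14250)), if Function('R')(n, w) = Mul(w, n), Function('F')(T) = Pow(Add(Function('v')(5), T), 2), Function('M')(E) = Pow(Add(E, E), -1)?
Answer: -12560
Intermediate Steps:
Function('v')(S) = Add(3, Mul(Rational(-1, 5), Pow(S, 2)))
Function('M')(E) = Mul(Rational(1, 2), Pow(E, -1)) (Function('M')(E) = Pow(Mul(2, E), -1) = Mul(Rational(1, 2), Pow(E, -1)))
Function('F')(T) = Pow(Add(-2, T), 2) (Function('F')(T) = Pow(Add(Add(3, Mul(Rational(-1, 5), Pow(5, 2))), T), 2) = Pow(Add(Add(3, Mul(Rational(-1, 5), 25)), T), 2) = Pow(Add(Add(3, -5), T), 2) = Pow(Add(-2, T), 2))
Function('R')(n, w) = Mul(n, w)
Add(Function('R')(Function('G')(Function('M')(3), -8), Function('F')(15)), Mul(-1, 14250)) = Add(Mul(10, Pow(Add(-2, 15), 2)), Mul(-1, 14250)) = Add(Mul(10, Pow(13, 2)), -14250) = Add(Mul(10, 169), -14250) = Add(1690, -14250) = -12560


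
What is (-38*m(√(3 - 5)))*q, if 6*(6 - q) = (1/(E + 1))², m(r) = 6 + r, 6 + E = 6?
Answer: -1330 - 665*I*√2/3 ≈ -1330.0 - 313.48*I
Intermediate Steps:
E = 0 (E = -6 + 6 = 0)
q = 35/6 (q = 6 - 1/(6*(0 + 1)²) = 6 - (1/1)²/6 = 6 - ⅙*1² = 6 - ⅙*1 = 6 - ⅙ = 35/6 ≈ 5.8333)
(-38*m(√(3 - 5)))*q = -38*(6 + √(3 - 5))*(35/6) = -38*(6 + √(-2))*(35/6) = -38*(6 + I*√2)*(35/6) = (-228 - 38*I*√2)*(35/6) = -1330 - 665*I*√2/3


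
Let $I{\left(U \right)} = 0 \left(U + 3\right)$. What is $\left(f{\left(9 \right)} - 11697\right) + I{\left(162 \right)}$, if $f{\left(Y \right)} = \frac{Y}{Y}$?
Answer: $-11696$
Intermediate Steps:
$f{\left(Y \right)} = 1$
$I{\left(U \right)} = 0$ ($I{\left(U \right)} = 0 \left(3 + U\right) = 0$)
$\left(f{\left(9 \right)} - 11697\right) + I{\left(162 \right)} = \left(1 - 11697\right) + 0 = -11696 + 0 = -11696$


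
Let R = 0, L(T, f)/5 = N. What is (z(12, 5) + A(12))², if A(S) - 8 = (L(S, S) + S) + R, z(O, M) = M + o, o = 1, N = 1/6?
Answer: 25921/36 ≈ 720.03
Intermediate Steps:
N = ⅙ ≈ 0.16667
L(T, f) = ⅚ (L(T, f) = 5*(⅙) = ⅚)
z(O, M) = 1 + M (z(O, M) = M + 1 = 1 + M)
A(S) = 53/6 + S (A(S) = 8 + ((⅚ + S) + 0) = 8 + (⅚ + S) = 53/6 + S)
(z(12, 5) + A(12))² = ((1 + 5) + (53/6 + 12))² = (6 + 125/6)² = (161/6)² = 25921/36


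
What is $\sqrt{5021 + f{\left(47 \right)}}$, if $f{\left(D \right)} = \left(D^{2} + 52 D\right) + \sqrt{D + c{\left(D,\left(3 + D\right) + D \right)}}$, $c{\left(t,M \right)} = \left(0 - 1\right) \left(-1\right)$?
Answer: $\sqrt{9674 + 4 \sqrt{3}} \approx 98.392$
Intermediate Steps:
$c{\left(t,M \right)} = 1$ ($c{\left(t,M \right)} = \left(-1\right) \left(-1\right) = 1$)
$f{\left(D \right)} = D^{2} + \sqrt{1 + D} + 52 D$ ($f{\left(D \right)} = \left(D^{2} + 52 D\right) + \sqrt{D + 1} = \left(D^{2} + 52 D\right) + \sqrt{1 + D} = D^{2} + \sqrt{1 + D} + 52 D$)
$\sqrt{5021 + f{\left(47 \right)}} = \sqrt{5021 + \left(47^{2} + \sqrt{1 + 47} + 52 \cdot 47\right)} = \sqrt{5021 + \left(2209 + \sqrt{48} + 2444\right)} = \sqrt{5021 + \left(2209 + 4 \sqrt{3} + 2444\right)} = \sqrt{5021 + \left(4653 + 4 \sqrt{3}\right)} = \sqrt{9674 + 4 \sqrt{3}}$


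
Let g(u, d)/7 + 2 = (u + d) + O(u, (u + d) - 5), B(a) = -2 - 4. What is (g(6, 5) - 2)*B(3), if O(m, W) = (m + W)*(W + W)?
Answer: -6414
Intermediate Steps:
B(a) = -6
O(m, W) = 2*W*(W + m) (O(m, W) = (W + m)*(2*W) = 2*W*(W + m))
g(u, d) = -14 + 7*d + 7*u + 14*(-5 + d + u)*(-5 + d + 2*u) (g(u, d) = -14 + 7*((u + d) + 2*((u + d) - 5)*(((u + d) - 5) + u)) = -14 + 7*((d + u) + 2*((d + u) - 5)*(((d + u) - 5) + u)) = -14 + 7*((d + u) + 2*(-5 + d + u)*((-5 + d + u) + u)) = -14 + 7*((d + u) + 2*(-5 + d + u)*(-5 + d + 2*u)) = -14 + 7*(d + u + 2*(-5 + d + u)*(-5 + d + 2*u)) = -14 + (7*d + 7*u + 14*(-5 + d + u)*(-5 + d + 2*u)) = -14 + 7*d + 7*u + 14*(-5 + d + u)*(-5 + d + 2*u))
(g(6, 5) - 2)*B(3) = ((-14 + 7*5 + 7*6 + 14*(-5 + 5 + 6)*(-5 + 5 + 2*6)) - 2)*(-6) = ((-14 + 35 + 42 + 14*6*(-5 + 5 + 12)) - 2)*(-6) = ((-14 + 35 + 42 + 14*6*12) - 2)*(-6) = ((-14 + 35 + 42 + 1008) - 2)*(-6) = (1071 - 2)*(-6) = 1069*(-6) = -6414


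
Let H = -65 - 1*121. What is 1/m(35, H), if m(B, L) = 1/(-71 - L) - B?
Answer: -115/4024 ≈ -0.028579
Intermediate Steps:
H = -186 (H = -65 - 121 = -186)
1/m(35, H) = 1/((-1 - 71*35 - 1*35*(-186))/(71 - 186)) = 1/((-1 - 2485 + 6510)/(-115)) = 1/(-1/115*4024) = 1/(-4024/115) = -115/4024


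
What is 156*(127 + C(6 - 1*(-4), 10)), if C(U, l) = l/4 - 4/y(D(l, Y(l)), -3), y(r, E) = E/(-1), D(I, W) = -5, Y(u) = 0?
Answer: 19994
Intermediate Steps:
y(r, E) = -E (y(r, E) = E*(-1) = -E)
C(U, l) = -4/3 + l/4 (C(U, l) = l/4 - 4/((-1*(-3))) = l*(¼) - 4/3 = l/4 - 4*⅓ = l/4 - 4/3 = -4/3 + l/4)
156*(127 + C(6 - 1*(-4), 10)) = 156*(127 + (-4/3 + (¼)*10)) = 156*(127 + (-4/3 + 5/2)) = 156*(127 + 7/6) = 156*(769/6) = 19994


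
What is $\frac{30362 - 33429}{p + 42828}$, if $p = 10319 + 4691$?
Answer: $- \frac{3067}{57838} \approx -0.053027$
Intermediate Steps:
$p = 15010$
$\frac{30362 - 33429}{p + 42828} = \frac{30362 - 33429}{15010 + 42828} = - \frac{3067}{57838}$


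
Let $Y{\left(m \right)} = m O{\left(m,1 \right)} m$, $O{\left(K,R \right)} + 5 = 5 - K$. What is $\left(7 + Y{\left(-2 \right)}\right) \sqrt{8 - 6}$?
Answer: $15 \sqrt{2} \approx 21.213$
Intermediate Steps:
$O{\left(K,R \right)} = - K$ ($O{\left(K,R \right)} = -5 - \left(-5 + K\right) = - K$)
$Y{\left(m \right)} = - m^{3}$ ($Y{\left(m \right)} = m \left(- m\right) m = - m^{2} m = - m^{3}$)
$\left(7 + Y{\left(-2 \right)}\right) \sqrt{8 - 6} = \left(7 - \left(-2\right)^{3}\right) \sqrt{8 - 6} = \left(7 - -8\right) \sqrt{2} = \left(7 + 8\right) \sqrt{2} = 15 \sqrt{2}$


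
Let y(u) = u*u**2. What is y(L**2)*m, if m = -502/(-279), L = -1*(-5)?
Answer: 7843750/279 ≈ 28114.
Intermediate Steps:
L = 5
y(u) = u**3
m = 502/279 (m = -502*(-1/279) = 502/279 ≈ 1.7993)
y(L**2)*m = (5**2)**3*(502/279) = 25**3*(502/279) = 15625*(502/279) = 7843750/279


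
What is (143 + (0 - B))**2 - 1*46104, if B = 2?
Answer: -26223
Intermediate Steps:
(143 + (0 - B))**2 - 1*46104 = (143 + (0 - 1*2))**2 - 1*46104 = (143 + (0 - 2))**2 - 46104 = (143 - 2)**2 - 46104 = 141**2 - 46104 = 19881 - 46104 = -26223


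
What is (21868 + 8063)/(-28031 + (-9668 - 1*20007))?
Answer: -2721/5246 ≈ -0.51868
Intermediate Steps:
(21868 + 8063)/(-28031 + (-9668 - 1*20007)) = 29931/(-28031 + (-9668 - 20007)) = 29931/(-28031 - 29675) = 29931/(-57706) = 29931*(-1/57706) = -2721/5246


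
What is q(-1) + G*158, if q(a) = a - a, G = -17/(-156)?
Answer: 1343/78 ≈ 17.218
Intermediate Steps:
G = 17/156 (G = -17*(-1/156) = 17/156 ≈ 0.10897)
q(a) = 0
q(-1) + G*158 = 0 + (17/156)*158 = 0 + 1343/78 = 1343/78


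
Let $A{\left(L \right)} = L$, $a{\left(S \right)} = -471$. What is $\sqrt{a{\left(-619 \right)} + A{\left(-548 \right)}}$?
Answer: $i \sqrt{1019} \approx 31.922 i$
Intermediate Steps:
$\sqrt{a{\left(-619 \right)} + A{\left(-548 \right)}} = \sqrt{-471 - 548} = \sqrt{-1019} = i \sqrt{1019}$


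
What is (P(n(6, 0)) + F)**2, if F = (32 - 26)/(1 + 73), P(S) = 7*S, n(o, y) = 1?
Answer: 68644/1369 ≈ 50.142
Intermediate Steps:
F = 3/37 (F = 6/74 = 6*(1/74) = 3/37 ≈ 0.081081)
(P(n(6, 0)) + F)**2 = (7*1 + 3/37)**2 = (7 + 3/37)**2 = (262/37)**2 = 68644/1369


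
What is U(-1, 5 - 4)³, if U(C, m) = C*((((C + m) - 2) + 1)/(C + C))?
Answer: -⅛ ≈ -0.12500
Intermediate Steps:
U(C, m) = -½ + C/2 + m/2 (U(C, m) = C*(((-2 + C + m) + 1)/((2*C))) = C*((-1 + C + m)*(1/(2*C))) = C*((-1 + C + m)/(2*C)) = -½ + C/2 + m/2)
U(-1, 5 - 4)³ = (-½ + (½)*(-1) + (5 - 4)/2)³ = (-½ - ½ + (½)*1)³ = (-½ - ½ + ½)³ = (-½)³ = -⅛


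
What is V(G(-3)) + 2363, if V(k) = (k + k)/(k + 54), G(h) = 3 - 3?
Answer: 2363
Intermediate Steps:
G(h) = 0
V(k) = 2*k/(54 + k) (V(k) = (2*k)/(54 + k) = 2*k/(54 + k))
V(G(-3)) + 2363 = 2*0/(54 + 0) + 2363 = 2*0/54 + 2363 = 2*0*(1/54) + 2363 = 0 + 2363 = 2363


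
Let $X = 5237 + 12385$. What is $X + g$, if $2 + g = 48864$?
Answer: $66484$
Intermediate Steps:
$g = 48862$ ($g = -2 + 48864 = 48862$)
$X = 17622$
$X + g = 17622 + 48862 = 66484$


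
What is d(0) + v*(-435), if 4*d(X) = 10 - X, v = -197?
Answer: 171395/2 ≈ 85698.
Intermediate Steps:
d(X) = 5/2 - X/4 (d(X) = (10 - X)/4 = 5/2 - X/4)
d(0) + v*(-435) = (5/2 - ¼*0) - 197*(-435) = (5/2 + 0) + 85695 = 5/2 + 85695 = 171395/2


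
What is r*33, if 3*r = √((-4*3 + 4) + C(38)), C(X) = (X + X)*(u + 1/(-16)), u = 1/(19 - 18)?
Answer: 11*√253/2 ≈ 87.483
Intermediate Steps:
u = 1 (u = 1/1 = 1)
C(X) = 15*X/8 (C(X) = (X + X)*(1 + 1/(-16)) = (2*X)*(1 - 1/16) = (2*X)*(15/16) = 15*X/8)
r = √253/6 (r = √((-4*3 + 4) + (15/8)*38)/3 = √((-12 + 4) + 285/4)/3 = √(-8 + 285/4)/3 = √(253/4)/3 = (√253/2)/3 = √253/6 ≈ 2.6510)
r*33 = (√253/6)*33 = 11*√253/2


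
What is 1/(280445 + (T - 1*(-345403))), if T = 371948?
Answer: 1/997796 ≈ 1.0022e-6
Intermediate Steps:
1/(280445 + (T - 1*(-345403))) = 1/(280445 + (371948 - 1*(-345403))) = 1/(280445 + (371948 + 345403)) = 1/(280445 + 717351) = 1/997796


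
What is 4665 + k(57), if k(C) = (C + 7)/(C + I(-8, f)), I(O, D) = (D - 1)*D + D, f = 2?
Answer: 284629/61 ≈ 4666.0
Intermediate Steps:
I(O, D) = D + D*(-1 + D) (I(O, D) = (-1 + D)*D + D = D*(-1 + D) + D = D + D*(-1 + D))
k(C) = (7 + C)/(4 + C) (k(C) = (C + 7)/(C + 2**2) = (7 + C)/(C + 4) = (7 + C)/(4 + C))
4665 + k(57) = 4665 + (7 + 57)/(4 + 57) = 4665 + 64/61 = 284629/61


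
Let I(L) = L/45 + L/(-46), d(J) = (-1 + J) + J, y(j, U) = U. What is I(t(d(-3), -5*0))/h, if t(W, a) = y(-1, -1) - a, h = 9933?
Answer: -1/20561310 ≈ -4.8635e-8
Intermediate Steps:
d(J) = -1 + 2*J
t(W, a) = -1 - a
I(L) = L/2070 (I(L) = L*(1/45) + L*(-1/46) = L/45 - L/46 = L/2070)
I(t(d(-3), -5*0))/h = ((-1 - (-5)*0)/2070)/9933 = ((-1 - 1*0)/2070)*(1/9933) = ((-1 + 0)/2070)*(1/9933) = ((1/2070)*(-1))*(1/9933) = -1/2070*1/9933 = -1/20561310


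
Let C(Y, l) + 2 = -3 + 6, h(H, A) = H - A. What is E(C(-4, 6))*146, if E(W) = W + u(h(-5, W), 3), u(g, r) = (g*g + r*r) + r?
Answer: 7154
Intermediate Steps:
C(Y, l) = 1 (C(Y, l) = -2 + (-3 + 6) = -2 + 3 = 1)
u(g, r) = r + g**2 + r**2 (u(g, r) = (g**2 + r**2) + r = r + g**2 + r**2)
E(W) = 12 + W + (-5 - W)**2 (E(W) = W + (3 + (-5 - W)**2 + 3**2) = W + (3 + (-5 - W)**2 + 9) = W + (12 + (-5 - W)**2) = 12 + W + (-5 - W)**2)
E(C(-4, 6))*146 = (12 + 1 + (5 + 1)**2)*146 = (12 + 1 + 6**2)*146 = (12 + 1 + 36)*146 = 49*146 = 7154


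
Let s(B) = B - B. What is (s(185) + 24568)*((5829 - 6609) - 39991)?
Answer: -1001661928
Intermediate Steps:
s(B) = 0
(s(185) + 24568)*((5829 - 6609) - 39991) = (0 + 24568)*((5829 - 6609) - 39991) = 24568*(-780 - 39991) = 24568*(-40771) = -1001661928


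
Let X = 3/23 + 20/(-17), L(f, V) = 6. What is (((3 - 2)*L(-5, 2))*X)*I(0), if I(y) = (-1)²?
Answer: -2454/391 ≈ -6.2762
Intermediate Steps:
I(y) = 1
X = -409/391 (X = 3*(1/23) + 20*(-1/17) = 3/23 - 20/17 = -409/391 ≈ -1.0460)
(((3 - 2)*L(-5, 2))*X)*I(0) = (((3 - 2)*6)*(-409/391))*1 = ((1*6)*(-409/391))*1 = (6*(-409/391))*1 = -2454/391*1 = -2454/391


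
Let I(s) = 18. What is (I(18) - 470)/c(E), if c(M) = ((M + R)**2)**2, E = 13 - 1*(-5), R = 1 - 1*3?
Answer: -113/16384 ≈ -0.0068970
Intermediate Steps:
R = -2 (R = 1 - 3 = -2)
E = 18 (E = 13 + 5 = 18)
c(M) = (-2 + M)**4 (c(M) = ((M - 2)**2)**2 = ((-2 + M)**2)**2 = (-2 + M)**4)
(I(18) - 470)/c(E) = (18 - 470)/((-2 + 18)**4) = -452/(16**4) = -452/65536 = -452*1/65536 = -113/16384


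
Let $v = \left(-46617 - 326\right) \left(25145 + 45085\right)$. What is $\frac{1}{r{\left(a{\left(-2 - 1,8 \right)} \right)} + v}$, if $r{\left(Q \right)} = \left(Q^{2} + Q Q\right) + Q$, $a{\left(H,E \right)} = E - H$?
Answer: $- \frac{1}{3296806637} \approx -3.0332 \cdot 10^{-10}$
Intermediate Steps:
$r{\left(Q \right)} = Q + 2 Q^{2}$ ($r{\left(Q \right)} = \left(Q^{2} + Q^{2}\right) + Q = 2 Q^{2} + Q = Q + 2 Q^{2}$)
$v = -3296806890$ ($v = \left(-46943\right) 70230 = -3296806890$)
$\frac{1}{r{\left(a{\left(-2 - 1,8 \right)} \right)} + v} = \frac{1}{\left(8 - \left(-2 - 1\right)\right) \left(1 + 2 \left(8 - \left(-2 - 1\right)\right)\right) - 3296806890} = \frac{1}{\left(8 - -3\right) \left(1 + 2 \left(8 - -3\right)\right) - 3296806890} = \frac{1}{\left(8 + 3\right) \left(1 + 2 \left(8 + 3\right)\right) - 3296806890} = \frac{1}{11 \left(1 + 2 \cdot 11\right) - 3296806890} = \frac{1}{11 \left(1 + 22\right) - 3296806890} = \frac{1}{11 \cdot 23 - 3296806890} = \frac{1}{253 - 3296806890} = \frac{1}{-3296806637} = - \frac{1}{3296806637}$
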